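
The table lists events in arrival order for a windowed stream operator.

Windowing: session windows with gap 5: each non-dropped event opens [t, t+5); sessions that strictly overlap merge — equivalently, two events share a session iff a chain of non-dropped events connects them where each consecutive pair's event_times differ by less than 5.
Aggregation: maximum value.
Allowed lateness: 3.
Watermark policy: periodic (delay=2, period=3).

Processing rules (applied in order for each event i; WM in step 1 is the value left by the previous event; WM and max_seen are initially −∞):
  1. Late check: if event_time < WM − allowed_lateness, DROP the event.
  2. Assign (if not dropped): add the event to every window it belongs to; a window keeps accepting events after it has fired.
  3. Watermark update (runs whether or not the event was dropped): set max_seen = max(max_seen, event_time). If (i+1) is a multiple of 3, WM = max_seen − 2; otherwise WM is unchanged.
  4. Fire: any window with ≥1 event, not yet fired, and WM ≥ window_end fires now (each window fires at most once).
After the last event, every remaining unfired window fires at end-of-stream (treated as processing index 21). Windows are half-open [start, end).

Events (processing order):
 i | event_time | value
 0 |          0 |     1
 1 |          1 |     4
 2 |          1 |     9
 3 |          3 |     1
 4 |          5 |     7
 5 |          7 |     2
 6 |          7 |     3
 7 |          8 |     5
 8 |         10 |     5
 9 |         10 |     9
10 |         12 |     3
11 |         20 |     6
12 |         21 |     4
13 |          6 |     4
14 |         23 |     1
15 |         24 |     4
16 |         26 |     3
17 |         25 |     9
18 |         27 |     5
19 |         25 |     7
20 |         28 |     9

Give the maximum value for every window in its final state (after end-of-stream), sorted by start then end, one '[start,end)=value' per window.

i=0 t=0 v=1: → [0,5); WM=−∞
i=1 t=1 v=4: → [0,6); WM=−∞
i=2 t=1 v=9: → [0,6); WM=-1
i=3 t=3 v=1: → [0,8); WM=-1
i=4 t=5 v=7: → [0,10); WM=-1
i=5 t=7 v=2: → [0,12); WM=5
i=6 t=7 v=3: → [0,12); WM=5
i=7 t=8 v=5: → [0,13); WM=5
i=8 t=10 v=5: → [0,15); WM=8
i=9 t=10 v=9: → [0,15); WM=8
i=10 t=12 v=3: → [0,17); WM=8
i=11 t=20 v=6: → [20,25); WM=18
i=12 t=21 v=4: → [20,26); WM=18
i=13 t=6 v=4: DROP (t<18-3); WM=18
i=14 t=23 v=1: → [20,28); WM=21
i=15 t=24 v=4: → [20,29); WM=21
i=16 t=26 v=3: → [20,31); WM=21
i=17 t=25 v=9: → [20,31); WM=24
i=18 t=27 v=5: → [20,32); WM=24
i=19 t=25 v=7: → [20,32); WM=24
i=20 t=28 v=9: → [20,33); WM=26

[0,17)=9 [20,33)=9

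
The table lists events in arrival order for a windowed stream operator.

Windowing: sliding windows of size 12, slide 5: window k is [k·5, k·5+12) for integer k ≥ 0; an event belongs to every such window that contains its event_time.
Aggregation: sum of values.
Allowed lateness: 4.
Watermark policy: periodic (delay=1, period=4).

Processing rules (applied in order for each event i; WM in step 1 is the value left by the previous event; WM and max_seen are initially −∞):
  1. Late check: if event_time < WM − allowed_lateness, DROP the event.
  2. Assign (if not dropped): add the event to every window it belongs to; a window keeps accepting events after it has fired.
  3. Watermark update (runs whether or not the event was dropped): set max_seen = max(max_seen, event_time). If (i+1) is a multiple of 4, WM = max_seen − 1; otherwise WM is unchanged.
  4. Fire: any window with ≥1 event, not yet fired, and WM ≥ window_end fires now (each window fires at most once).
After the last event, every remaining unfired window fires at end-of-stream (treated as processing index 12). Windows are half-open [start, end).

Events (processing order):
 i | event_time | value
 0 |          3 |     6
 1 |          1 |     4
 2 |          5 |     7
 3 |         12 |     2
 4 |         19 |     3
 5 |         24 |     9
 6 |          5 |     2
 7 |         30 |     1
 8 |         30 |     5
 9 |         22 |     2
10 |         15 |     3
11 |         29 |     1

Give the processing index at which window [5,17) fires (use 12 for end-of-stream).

7

i=0 t=3 v=6: → [0,12); WM=−∞
i=1 t=1 v=4: → [0,12); WM=−∞
i=2 t=5 v=7: → [5,17),[0,12); WM=−∞
i=3 t=12 v=2: → [10,22),[5,17); WM=11
i=4 t=19 v=3: → [15,27),[10,22); WM=11
i=5 t=24 v=9: → [20,32),[15,27); WM=11
i=6 t=5 v=2: DROP (t<11-4); WM=11
i=7 t=30 v=1: → [30,42),[25,37),[20,32); WM=29; [0,12) fires=17 [5,17) fires=9 [10,22) fires=5 [15,27) fires=12
i=8 t=30 v=5: → [30,42),[25,37),[20,32); WM=29
i=9 t=22 v=2: DROP (t<29-4); WM=29
i=10 t=15 v=3: DROP (t<29-4); WM=29
i=11 t=29 v=1: → [25,37),[20,32); WM=29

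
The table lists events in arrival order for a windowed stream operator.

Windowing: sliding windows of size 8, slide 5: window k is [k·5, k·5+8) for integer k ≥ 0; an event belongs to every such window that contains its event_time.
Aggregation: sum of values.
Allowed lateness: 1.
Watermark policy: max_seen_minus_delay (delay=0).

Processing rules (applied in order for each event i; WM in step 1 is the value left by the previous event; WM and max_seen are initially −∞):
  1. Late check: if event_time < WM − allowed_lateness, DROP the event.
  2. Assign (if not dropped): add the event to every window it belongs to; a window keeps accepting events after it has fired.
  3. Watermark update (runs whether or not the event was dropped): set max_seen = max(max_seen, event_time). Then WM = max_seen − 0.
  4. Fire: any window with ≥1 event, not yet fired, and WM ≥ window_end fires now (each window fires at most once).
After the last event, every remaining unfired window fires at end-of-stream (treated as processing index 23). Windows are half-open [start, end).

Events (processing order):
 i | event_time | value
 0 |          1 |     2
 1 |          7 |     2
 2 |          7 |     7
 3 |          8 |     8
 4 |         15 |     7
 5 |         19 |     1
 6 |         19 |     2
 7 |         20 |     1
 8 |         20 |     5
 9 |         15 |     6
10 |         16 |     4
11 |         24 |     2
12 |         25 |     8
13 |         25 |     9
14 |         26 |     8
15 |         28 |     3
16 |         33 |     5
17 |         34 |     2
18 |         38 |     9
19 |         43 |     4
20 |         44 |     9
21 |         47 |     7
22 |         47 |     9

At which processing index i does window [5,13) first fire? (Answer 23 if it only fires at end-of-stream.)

i=0 t=1 v=2: → [0,8); WM=1
i=1 t=7 v=2: → [5,13),[0,8); WM=7
i=2 t=7 v=7: → [5,13),[0,8); WM=7
i=3 t=8 v=8: → [5,13); WM=8; [0,8) fires=11
i=4 t=15 v=7: → [15,23),[10,18); WM=15; [5,13) fires=17
i=5 t=19 v=1: → [15,23); WM=19; [10,18) fires=7
i=6 t=19 v=2: → [15,23); WM=19
i=7 t=20 v=1: → [20,28),[15,23); WM=20
i=8 t=20 v=5: → [20,28),[15,23); WM=20
i=9 t=15 v=6: DROP (t<20-1); WM=20
i=10 t=16 v=4: DROP (t<20-1); WM=20
i=11 t=24 v=2: → [20,28); WM=24; [15,23) fires=16
i=12 t=25 v=8: → [25,33),[20,28); WM=25
i=13 t=25 v=9: → [25,33),[20,28); WM=25
i=14 t=26 v=8: → [25,33),[20,28); WM=26
i=15 t=28 v=3: → [25,33); WM=28; [20,28) fires=33
i=16 t=33 v=5: → [30,38); WM=33; [25,33) fires=28
i=17 t=34 v=2: → [30,38); WM=34
i=18 t=38 v=9: → [35,43); WM=38; [30,38) fires=7
i=19 t=43 v=4: → [40,48); WM=43; [35,43) fires=9
i=20 t=44 v=9: → [40,48); WM=44
i=21 t=47 v=7: → [45,53),[40,48); WM=47
i=22 t=47 v=9: → [45,53),[40,48); WM=47

4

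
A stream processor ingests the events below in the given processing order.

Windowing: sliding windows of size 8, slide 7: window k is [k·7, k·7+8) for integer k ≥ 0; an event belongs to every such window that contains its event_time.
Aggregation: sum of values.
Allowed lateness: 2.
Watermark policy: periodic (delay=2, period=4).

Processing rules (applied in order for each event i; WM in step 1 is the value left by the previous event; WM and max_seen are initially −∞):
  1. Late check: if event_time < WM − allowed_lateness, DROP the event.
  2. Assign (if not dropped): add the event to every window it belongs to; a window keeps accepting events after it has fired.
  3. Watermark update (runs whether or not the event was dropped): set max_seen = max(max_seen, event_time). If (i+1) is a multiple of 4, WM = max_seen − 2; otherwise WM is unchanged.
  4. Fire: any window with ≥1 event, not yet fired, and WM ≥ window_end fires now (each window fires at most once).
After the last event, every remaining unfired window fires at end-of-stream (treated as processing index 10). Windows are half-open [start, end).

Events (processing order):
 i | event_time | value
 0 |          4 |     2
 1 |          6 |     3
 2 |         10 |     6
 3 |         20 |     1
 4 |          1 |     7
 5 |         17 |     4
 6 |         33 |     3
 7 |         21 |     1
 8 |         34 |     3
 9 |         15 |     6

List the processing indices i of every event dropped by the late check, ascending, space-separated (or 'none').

i=0 t=4 v=2: → [0,8); WM=−∞
i=1 t=6 v=3: → [0,8); WM=−∞
i=2 t=10 v=6: → [7,15); WM=−∞
i=3 t=20 v=1: → [14,22); WM=18; [0,8) fires=5 [7,15) fires=6
i=4 t=1 v=7: DROP (t<18-2); WM=18
i=5 t=17 v=4: → [14,22); WM=18
i=6 t=33 v=3: → [28,36); WM=18
i=7 t=21 v=1: → [21,29),[14,22); WM=31; [14,22) fires=6 [21,29) fires=1
i=8 t=34 v=3: → [28,36); WM=31
i=9 t=15 v=6: DROP (t<31-2); WM=31

4 9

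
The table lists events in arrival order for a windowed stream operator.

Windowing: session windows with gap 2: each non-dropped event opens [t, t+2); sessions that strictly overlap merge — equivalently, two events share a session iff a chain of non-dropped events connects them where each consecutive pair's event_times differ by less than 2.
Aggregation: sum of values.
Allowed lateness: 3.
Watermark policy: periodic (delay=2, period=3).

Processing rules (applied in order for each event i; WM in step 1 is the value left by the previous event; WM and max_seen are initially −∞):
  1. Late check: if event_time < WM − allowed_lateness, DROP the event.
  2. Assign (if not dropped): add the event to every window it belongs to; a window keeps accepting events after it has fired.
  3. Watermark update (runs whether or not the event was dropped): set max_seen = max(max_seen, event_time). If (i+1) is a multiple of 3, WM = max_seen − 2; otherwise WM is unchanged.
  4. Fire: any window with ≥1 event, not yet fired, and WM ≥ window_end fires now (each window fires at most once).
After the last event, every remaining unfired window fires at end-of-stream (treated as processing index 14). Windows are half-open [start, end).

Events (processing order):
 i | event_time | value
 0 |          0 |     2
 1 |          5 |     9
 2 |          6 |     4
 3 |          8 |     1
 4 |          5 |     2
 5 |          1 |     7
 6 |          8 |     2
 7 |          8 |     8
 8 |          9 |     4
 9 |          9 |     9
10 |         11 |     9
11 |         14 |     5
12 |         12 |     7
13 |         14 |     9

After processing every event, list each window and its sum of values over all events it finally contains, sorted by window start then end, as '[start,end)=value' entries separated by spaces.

i=0 t=0 v=2: → [0,2); WM=−∞
i=1 t=5 v=9: → [5,7); WM=−∞
i=2 t=6 v=4: → [5,8); WM=4
i=3 t=8 v=1: → [8,10); WM=4
i=4 t=5 v=2: → [5,8); WM=4
i=5 t=1 v=7: → [0,3); WM=6
i=6 t=8 v=2: → [8,10); WM=6
i=7 t=8 v=8: → [8,10); WM=6
i=8 t=9 v=4: → [8,11); WM=7
i=9 t=9 v=9: → [8,11); WM=7
i=10 t=11 v=9: → [11,13); WM=7
i=11 t=14 v=5: → [14,16); WM=12
i=12 t=12 v=7: → [11,14); WM=12
i=13 t=14 v=9: → [14,16); WM=12

[0,3)=9 [5,8)=15 [8,11)=24 [11,14)=16 [14,16)=14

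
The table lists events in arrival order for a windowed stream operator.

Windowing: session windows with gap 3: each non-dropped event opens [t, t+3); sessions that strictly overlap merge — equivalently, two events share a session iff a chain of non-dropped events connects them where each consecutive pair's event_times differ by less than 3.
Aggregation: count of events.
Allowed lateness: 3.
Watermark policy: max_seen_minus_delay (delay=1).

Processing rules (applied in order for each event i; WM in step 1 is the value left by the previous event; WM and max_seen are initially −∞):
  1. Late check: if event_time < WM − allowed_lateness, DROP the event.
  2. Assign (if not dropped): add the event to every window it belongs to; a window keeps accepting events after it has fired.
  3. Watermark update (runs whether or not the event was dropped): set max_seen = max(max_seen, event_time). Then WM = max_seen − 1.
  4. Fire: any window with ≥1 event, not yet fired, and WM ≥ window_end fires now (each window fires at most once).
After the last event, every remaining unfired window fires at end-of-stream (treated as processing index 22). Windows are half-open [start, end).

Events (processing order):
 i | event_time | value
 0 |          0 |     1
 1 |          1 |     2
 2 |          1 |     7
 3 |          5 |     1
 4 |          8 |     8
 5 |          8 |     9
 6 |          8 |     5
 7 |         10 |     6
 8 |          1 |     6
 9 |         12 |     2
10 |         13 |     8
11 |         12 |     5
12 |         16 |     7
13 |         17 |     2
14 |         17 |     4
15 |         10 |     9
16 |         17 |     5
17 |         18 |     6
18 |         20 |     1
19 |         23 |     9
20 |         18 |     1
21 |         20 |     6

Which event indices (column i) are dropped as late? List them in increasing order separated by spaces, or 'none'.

i=0 t=0 v=1: → [0,3); WM=-1
i=1 t=1 v=2: → [0,4); WM=0
i=2 t=1 v=7: → [0,4); WM=0
i=3 t=5 v=1: → [5,8); WM=4
i=4 t=8 v=8: → [8,11); WM=7
i=5 t=8 v=9: → [8,11); WM=7
i=6 t=8 v=5: → [8,11); WM=7
i=7 t=10 v=6: → [8,13); WM=9
i=8 t=1 v=6: DROP (t<9-3); WM=9
i=9 t=12 v=2: → [8,15); WM=11
i=10 t=13 v=8: → [8,16); WM=12
i=11 t=12 v=5: → [8,16); WM=12
i=12 t=16 v=7: → [16,19); WM=15
i=13 t=17 v=2: → [16,20); WM=16
i=14 t=17 v=4: → [16,20); WM=16
i=15 t=10 v=9: DROP (t<16-3); WM=16
i=16 t=17 v=5: → [16,20); WM=16
i=17 t=18 v=6: → [16,21); WM=17
i=18 t=20 v=1: → [16,23); WM=19
i=19 t=23 v=9: → [23,26); WM=22
i=20 t=18 v=1: DROP (t<22-3); WM=22
i=21 t=20 v=6: → [16,23); WM=22

8 15 20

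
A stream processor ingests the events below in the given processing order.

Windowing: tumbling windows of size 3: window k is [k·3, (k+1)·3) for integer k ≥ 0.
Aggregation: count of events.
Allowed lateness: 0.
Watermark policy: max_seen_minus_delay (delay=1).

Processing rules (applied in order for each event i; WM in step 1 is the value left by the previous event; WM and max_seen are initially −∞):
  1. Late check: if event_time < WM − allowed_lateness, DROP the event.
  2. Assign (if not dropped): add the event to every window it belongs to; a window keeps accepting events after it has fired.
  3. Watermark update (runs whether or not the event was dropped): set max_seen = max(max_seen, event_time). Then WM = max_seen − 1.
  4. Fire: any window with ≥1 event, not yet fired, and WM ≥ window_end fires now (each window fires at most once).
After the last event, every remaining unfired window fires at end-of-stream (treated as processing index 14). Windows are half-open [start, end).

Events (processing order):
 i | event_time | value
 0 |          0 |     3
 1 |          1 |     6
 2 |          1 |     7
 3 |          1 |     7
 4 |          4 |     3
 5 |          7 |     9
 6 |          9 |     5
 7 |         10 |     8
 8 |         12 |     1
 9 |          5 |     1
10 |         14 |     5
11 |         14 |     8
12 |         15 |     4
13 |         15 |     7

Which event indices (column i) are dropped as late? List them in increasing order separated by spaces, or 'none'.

i=0 t=0 v=3: → [0,3); WM=-1
i=1 t=1 v=6: → [0,3); WM=0
i=2 t=1 v=7: → [0,3); WM=0
i=3 t=1 v=7: → [0,3); WM=0
i=4 t=4 v=3: → [3,6); WM=3; [0,3) fires=4
i=5 t=7 v=9: → [6,9); WM=6; [3,6) fires=1
i=6 t=9 v=5: → [9,12); WM=8
i=7 t=10 v=8: → [9,12); WM=9; [6,9) fires=1
i=8 t=12 v=1: → [12,15); WM=11
i=9 t=5 v=1: DROP (t<11-0); WM=11
i=10 t=14 v=5: → [12,15); WM=13; [9,12) fires=2
i=11 t=14 v=8: → [12,15); WM=13
i=12 t=15 v=4: → [15,18); WM=14
i=13 t=15 v=7: → [15,18); WM=14

9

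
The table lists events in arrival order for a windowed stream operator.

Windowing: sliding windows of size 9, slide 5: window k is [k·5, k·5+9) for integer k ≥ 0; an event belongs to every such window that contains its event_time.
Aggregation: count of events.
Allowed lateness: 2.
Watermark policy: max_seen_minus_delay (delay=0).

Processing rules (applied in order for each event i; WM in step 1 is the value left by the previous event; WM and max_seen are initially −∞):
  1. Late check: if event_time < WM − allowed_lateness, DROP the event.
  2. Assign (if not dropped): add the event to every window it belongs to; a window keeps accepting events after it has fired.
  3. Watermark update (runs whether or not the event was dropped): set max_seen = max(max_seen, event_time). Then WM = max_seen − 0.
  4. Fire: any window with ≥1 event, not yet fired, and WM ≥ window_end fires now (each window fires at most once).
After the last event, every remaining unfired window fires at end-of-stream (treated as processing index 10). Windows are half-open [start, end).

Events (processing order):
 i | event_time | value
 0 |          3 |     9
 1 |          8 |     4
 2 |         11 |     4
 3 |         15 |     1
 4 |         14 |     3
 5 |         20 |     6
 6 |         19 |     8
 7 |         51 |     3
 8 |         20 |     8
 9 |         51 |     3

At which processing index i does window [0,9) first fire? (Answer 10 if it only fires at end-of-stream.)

2

i=0 t=3 v=9: → [0,9); WM=3
i=1 t=8 v=4: → [5,14),[0,9); WM=8
i=2 t=11 v=4: → [10,19),[5,14); WM=11; [0,9) fires=2
i=3 t=15 v=1: → [15,24),[10,19); WM=15; [5,14) fires=2
i=4 t=14 v=3: → [10,19); WM=15
i=5 t=20 v=6: → [20,29),[15,24); WM=20; [10,19) fires=3
i=6 t=19 v=8: → [15,24); WM=20
i=7 t=51 v=3: → [50,59),[45,54); WM=51; [15,24) fires=3 [20,29) fires=1
i=8 t=20 v=8: DROP (t<51-2); WM=51
i=9 t=51 v=3: → [50,59),[45,54); WM=51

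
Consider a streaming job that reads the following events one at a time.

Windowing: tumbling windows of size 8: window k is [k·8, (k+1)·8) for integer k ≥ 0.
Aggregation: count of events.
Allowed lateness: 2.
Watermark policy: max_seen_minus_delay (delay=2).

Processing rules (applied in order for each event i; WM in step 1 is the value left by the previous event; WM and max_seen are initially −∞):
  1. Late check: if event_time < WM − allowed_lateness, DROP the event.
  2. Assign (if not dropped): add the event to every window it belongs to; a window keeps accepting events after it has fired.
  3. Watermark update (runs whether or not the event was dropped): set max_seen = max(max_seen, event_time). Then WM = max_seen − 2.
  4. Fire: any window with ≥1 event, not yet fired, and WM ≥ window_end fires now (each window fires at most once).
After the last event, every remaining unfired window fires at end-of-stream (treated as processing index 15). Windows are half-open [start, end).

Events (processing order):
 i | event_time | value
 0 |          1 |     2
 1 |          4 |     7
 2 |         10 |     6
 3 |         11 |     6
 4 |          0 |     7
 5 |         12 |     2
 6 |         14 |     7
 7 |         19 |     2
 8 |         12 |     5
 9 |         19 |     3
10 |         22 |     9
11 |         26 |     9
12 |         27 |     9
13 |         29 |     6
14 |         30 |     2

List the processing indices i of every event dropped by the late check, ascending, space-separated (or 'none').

4 8

i=0 t=1 v=2: → [0,8); WM=-1
i=1 t=4 v=7: → [0,8); WM=2
i=2 t=10 v=6: → [8,16); WM=8; [0,8) fires=2
i=3 t=11 v=6: → [8,16); WM=9
i=4 t=0 v=7: DROP (t<9-2); WM=9
i=5 t=12 v=2: → [8,16); WM=10
i=6 t=14 v=7: → [8,16); WM=12
i=7 t=19 v=2: → [16,24); WM=17; [8,16) fires=4
i=8 t=12 v=5: DROP (t<17-2); WM=17
i=9 t=19 v=3: → [16,24); WM=17
i=10 t=22 v=9: → [16,24); WM=20
i=11 t=26 v=9: → [24,32); WM=24; [16,24) fires=3
i=12 t=27 v=9: → [24,32); WM=25
i=13 t=29 v=6: → [24,32); WM=27
i=14 t=30 v=2: → [24,32); WM=28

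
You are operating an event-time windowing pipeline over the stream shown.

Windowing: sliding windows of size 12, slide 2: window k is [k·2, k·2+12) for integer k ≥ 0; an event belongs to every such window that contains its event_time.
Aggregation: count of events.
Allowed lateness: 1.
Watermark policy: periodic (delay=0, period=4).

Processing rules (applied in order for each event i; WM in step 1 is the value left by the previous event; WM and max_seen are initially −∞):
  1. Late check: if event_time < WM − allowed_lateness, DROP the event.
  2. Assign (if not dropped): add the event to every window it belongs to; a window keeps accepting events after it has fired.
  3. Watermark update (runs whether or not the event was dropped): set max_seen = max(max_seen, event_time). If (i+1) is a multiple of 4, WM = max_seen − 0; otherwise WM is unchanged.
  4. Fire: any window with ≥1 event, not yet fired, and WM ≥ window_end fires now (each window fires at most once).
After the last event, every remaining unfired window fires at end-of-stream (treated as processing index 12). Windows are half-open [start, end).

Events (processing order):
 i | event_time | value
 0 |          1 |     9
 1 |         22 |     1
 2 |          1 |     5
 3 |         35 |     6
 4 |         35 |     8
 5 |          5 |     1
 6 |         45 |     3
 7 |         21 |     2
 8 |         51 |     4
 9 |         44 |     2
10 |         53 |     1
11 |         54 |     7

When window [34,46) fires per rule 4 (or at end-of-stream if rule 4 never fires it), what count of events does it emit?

4

i=0 t=1 v=9: → [0,12); WM=−∞
i=1 t=22 v=1: → [22,34),[20,32),[18,30),[16,28),[14,26),[12,24); WM=−∞
i=2 t=1 v=5: → [0,12); WM=−∞
i=3 t=35 v=6: → [34,46),[32,44),[30,42),[28,40),[26,38),[24,36); WM=35; [0,12) fires=2 [12,24) fires=1 [14,26) fires=1 [16,28) fires=1 [18,30) fires=1 [20,32) fires=1 [22,34) fires=1
i=4 t=35 v=8: → [34,46),[32,44),[30,42),[28,40),[26,38),[24,36); WM=35
i=5 t=5 v=1: DROP (t<35-1); WM=35
i=6 t=45 v=3: → [44,56),[42,54),[40,52),[38,50),[36,48),[34,46); WM=35
i=7 t=21 v=2: DROP (t<35-1); WM=45; [24,36) fires=2 [26,38) fires=2 [28,40) fires=2 [30,42) fires=2 [32,44) fires=2
i=8 t=51 v=4: → [50,62),[48,60),[46,58),[44,56),[42,54),[40,52); WM=45
i=9 t=44 v=2: → [44,56),[42,54),[40,52),[38,50),[36,48),[34,46); WM=45
i=10 t=53 v=1: → [52,64),[50,62),[48,60),[46,58),[44,56),[42,54); WM=45
i=11 t=54 v=7: → [54,66),[52,64),[50,62),[48,60),[46,58),[44,56); WM=54; [34,46) fires=4 [36,48) fires=2 [38,50) fires=2 [40,52) fires=3 [42,54) fires=4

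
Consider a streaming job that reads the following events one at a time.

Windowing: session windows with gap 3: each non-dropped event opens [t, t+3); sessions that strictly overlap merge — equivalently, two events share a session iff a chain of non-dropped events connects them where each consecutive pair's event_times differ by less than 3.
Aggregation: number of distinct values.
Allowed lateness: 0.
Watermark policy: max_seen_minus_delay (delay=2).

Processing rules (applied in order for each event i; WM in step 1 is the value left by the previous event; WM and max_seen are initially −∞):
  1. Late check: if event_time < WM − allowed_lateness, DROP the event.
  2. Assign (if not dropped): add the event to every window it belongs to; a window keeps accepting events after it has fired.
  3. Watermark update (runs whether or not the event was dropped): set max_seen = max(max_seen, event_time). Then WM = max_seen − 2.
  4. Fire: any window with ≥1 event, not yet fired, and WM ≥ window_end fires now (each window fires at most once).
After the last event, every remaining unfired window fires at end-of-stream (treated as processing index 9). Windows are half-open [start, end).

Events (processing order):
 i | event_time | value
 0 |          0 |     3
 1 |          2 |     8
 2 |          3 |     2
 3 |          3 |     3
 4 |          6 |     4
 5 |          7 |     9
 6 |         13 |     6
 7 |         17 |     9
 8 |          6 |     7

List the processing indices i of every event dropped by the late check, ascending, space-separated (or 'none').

i=0 t=0 v=3: → [0,3); WM=-2
i=1 t=2 v=8: → [0,5); WM=0
i=2 t=3 v=2: → [0,6); WM=1
i=3 t=3 v=3: → [0,6); WM=1
i=4 t=6 v=4: → [6,9); WM=4
i=5 t=7 v=9: → [6,10); WM=5
i=6 t=13 v=6: → [13,16); WM=11
i=7 t=17 v=9: → [17,20); WM=15
i=8 t=6 v=7: DROP (t<15-0); WM=15

8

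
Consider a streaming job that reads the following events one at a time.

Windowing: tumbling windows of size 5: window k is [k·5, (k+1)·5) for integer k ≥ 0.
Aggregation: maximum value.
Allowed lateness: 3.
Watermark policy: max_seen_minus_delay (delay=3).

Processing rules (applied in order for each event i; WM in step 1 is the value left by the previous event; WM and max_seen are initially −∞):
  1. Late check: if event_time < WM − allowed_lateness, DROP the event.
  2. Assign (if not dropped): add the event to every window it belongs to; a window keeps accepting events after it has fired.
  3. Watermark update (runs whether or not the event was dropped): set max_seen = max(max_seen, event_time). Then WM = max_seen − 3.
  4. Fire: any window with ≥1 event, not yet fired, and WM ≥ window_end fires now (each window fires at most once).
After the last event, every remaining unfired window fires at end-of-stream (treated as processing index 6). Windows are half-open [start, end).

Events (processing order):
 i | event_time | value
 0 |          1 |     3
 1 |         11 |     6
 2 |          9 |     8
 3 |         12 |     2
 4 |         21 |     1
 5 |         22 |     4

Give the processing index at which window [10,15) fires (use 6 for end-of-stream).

4

i=0 t=1 v=3: → [0,5); WM=-2
i=1 t=11 v=6: → [10,15); WM=8; [0,5) fires=3
i=2 t=9 v=8: → [5,10); WM=8
i=3 t=12 v=2: → [10,15); WM=9
i=4 t=21 v=1: → [20,25); WM=18; [5,10) fires=8 [10,15) fires=6
i=5 t=22 v=4: → [20,25); WM=19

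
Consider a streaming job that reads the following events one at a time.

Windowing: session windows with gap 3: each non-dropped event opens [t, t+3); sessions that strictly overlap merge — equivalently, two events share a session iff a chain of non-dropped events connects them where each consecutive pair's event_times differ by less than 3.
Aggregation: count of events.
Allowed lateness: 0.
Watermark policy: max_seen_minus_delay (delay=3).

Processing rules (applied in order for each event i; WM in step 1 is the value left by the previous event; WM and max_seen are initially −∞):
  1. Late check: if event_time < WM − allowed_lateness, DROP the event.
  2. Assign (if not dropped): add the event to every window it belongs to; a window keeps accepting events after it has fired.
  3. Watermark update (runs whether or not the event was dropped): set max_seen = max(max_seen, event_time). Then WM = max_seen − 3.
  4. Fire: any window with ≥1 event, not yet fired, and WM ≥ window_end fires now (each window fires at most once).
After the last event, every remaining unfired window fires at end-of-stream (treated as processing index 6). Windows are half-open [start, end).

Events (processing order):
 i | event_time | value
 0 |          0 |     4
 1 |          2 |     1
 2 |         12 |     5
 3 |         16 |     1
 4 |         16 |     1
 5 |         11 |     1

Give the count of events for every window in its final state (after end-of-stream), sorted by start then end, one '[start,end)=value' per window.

[0,5)=2 [12,15)=1 [16,19)=2

i=0 t=0 v=4: → [0,3); WM=-3
i=1 t=2 v=1: → [0,5); WM=-1
i=2 t=12 v=5: → [12,15); WM=9
i=3 t=16 v=1: → [16,19); WM=13
i=4 t=16 v=1: → [16,19); WM=13
i=5 t=11 v=1: DROP (t<13-0); WM=13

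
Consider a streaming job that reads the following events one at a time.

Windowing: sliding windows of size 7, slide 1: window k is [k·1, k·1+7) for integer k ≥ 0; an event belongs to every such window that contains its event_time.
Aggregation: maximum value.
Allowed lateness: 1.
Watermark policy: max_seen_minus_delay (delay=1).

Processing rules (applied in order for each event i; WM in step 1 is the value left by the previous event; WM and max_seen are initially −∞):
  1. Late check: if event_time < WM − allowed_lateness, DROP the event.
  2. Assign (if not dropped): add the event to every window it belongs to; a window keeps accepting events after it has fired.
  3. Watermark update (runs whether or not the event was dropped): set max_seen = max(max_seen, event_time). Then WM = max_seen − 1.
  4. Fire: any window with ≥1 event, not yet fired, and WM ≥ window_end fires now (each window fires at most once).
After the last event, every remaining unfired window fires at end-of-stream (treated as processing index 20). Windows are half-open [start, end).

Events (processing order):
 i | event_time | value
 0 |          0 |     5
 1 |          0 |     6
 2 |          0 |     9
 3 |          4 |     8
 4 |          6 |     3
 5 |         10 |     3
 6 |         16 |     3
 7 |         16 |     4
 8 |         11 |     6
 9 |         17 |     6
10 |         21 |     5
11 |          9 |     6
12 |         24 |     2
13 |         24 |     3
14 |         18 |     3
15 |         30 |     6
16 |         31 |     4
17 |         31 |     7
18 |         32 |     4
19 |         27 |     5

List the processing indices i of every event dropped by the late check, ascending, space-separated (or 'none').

8 11 14 19

i=0 t=0 v=5: → [0,7); WM=-1
i=1 t=0 v=6: → [0,7); WM=-1
i=2 t=0 v=9: → [0,7); WM=-1
i=3 t=4 v=8: → [4,11),[3,10),[2,9),[1,8),[0,7); WM=3
i=4 t=6 v=3: → [6,13),[5,12),[4,11),[3,10),[2,9),[1,8),[0,7); WM=5
i=5 t=10 v=3: → [10,17),[9,16),[8,15),[7,14),[6,13),[5,12),[4,11); WM=9; [0,7) fires=9 [1,8) fires=8 [2,9) fires=8
i=6 t=16 v=3: → [16,23),[15,22),[14,21),[13,20),[12,19),[11,18),[10,17); WM=15; [3,10) fires=8 [4,11) fires=8 [5,12) fires=3 [6,13) fires=3 [7,14) fires=3 [8,15) fires=3
i=7 t=16 v=4: → [16,23),[15,22),[14,21),[13,20),[12,19),[11,18),[10,17); WM=15
i=8 t=11 v=6: DROP (t<15-1); WM=15
i=9 t=17 v=6: → [17,24),[16,23),[15,22),[14,21),[13,20),[12,19),[11,18); WM=16; [9,16) fires=3
i=10 t=21 v=5: → [21,28),[20,27),[19,26),[18,25),[17,24),[16,23),[15,22); WM=20; [10,17) fires=4 [11,18) fires=6 [12,19) fires=6 [13,20) fires=6
i=11 t=9 v=6: DROP (t<20-1); WM=20
i=12 t=24 v=2: → [24,31),[23,30),[22,29),[21,28),[20,27),[19,26),[18,25); WM=23; [14,21) fires=6 [15,22) fires=6 [16,23) fires=6
i=13 t=24 v=3: → [24,31),[23,30),[22,29),[21,28),[20,27),[19,26),[18,25); WM=23
i=14 t=18 v=3: DROP (t<23-1); WM=23
i=15 t=30 v=6: → [30,37),[29,36),[28,35),[27,34),[26,33),[25,32),[24,31); WM=29; [17,24) fires=6 [18,25) fires=5 [19,26) fires=5 [20,27) fires=5 [21,28) fires=5 [22,29) fires=3
i=16 t=31 v=4: → [31,38),[30,37),[29,36),[28,35),[27,34),[26,33),[25,32); WM=30; [23,30) fires=3
i=17 t=31 v=7: → [31,38),[30,37),[29,36),[28,35),[27,34),[26,33),[25,32); WM=30
i=18 t=32 v=4: → [32,39),[31,38),[30,37),[29,36),[28,35),[27,34),[26,33); WM=31; [24,31) fires=6
i=19 t=27 v=5: DROP (t<31-1); WM=31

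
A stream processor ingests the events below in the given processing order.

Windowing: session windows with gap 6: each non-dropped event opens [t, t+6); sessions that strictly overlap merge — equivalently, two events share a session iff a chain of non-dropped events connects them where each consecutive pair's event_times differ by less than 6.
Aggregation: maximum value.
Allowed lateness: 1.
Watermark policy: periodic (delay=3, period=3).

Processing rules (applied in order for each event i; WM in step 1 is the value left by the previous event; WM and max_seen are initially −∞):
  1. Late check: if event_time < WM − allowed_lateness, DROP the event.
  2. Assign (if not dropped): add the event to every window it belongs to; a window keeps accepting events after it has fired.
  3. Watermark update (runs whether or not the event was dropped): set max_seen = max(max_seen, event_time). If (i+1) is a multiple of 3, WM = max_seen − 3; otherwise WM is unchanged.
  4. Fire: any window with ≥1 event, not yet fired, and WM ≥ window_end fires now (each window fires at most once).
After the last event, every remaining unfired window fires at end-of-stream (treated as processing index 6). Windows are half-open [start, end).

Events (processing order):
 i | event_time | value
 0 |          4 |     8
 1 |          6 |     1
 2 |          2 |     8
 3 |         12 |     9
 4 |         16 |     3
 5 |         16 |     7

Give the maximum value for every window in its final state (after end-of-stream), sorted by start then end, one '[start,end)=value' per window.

i=0 t=4 v=8: → [4,10); WM=−∞
i=1 t=6 v=1: → [4,12); WM=−∞
i=2 t=2 v=8: → [2,12); WM=3
i=3 t=12 v=9: → [12,18); WM=3
i=4 t=16 v=3: → [12,22); WM=3
i=5 t=16 v=7: → [12,22); WM=13

[2,12)=8 [12,22)=9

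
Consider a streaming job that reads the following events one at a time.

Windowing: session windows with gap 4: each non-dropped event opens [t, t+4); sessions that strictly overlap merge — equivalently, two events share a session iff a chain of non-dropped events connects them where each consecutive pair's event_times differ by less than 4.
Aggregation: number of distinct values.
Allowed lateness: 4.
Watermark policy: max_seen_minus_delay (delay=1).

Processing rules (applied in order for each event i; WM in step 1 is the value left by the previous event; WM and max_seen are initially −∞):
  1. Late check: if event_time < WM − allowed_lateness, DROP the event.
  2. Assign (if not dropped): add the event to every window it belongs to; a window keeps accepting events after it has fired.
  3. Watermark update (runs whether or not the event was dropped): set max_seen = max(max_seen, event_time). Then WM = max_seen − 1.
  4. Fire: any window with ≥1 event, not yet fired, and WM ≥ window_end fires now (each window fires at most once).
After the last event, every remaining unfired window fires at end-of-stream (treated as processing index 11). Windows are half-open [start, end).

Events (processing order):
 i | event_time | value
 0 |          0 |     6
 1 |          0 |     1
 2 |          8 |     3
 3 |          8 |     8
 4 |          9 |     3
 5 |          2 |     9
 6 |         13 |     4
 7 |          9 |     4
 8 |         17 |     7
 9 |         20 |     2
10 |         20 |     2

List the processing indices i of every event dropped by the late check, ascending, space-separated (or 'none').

5

i=0 t=0 v=6: → [0,4); WM=-1
i=1 t=0 v=1: → [0,4); WM=-1
i=2 t=8 v=3: → [8,12); WM=7
i=3 t=8 v=8: → [8,12); WM=7
i=4 t=9 v=3: → [8,13); WM=8
i=5 t=2 v=9: DROP (t<8-4); WM=8
i=6 t=13 v=4: → [13,17); WM=12
i=7 t=9 v=4: → [8,13); WM=12
i=8 t=17 v=7: → [17,21); WM=16
i=9 t=20 v=2: → [17,24); WM=19
i=10 t=20 v=2: → [17,24); WM=19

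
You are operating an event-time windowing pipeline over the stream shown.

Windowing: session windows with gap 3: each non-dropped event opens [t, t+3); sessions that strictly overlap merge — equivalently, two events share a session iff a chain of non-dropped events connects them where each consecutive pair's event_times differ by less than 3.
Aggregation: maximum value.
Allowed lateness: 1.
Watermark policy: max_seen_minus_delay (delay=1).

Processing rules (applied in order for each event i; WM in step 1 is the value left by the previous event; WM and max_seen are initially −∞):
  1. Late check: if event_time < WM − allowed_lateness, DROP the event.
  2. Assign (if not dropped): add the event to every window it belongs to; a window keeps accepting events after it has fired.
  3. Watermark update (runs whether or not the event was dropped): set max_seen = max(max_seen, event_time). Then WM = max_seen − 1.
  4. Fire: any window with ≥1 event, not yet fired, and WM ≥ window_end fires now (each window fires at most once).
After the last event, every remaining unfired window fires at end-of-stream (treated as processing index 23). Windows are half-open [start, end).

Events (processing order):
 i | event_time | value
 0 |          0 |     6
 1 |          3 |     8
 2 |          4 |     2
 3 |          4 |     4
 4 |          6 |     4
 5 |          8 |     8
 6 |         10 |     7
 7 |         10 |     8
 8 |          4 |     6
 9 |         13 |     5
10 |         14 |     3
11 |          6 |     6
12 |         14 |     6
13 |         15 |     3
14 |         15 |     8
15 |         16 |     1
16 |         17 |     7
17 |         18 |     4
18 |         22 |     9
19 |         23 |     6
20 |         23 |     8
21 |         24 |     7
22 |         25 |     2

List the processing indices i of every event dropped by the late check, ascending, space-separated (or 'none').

8 11

i=0 t=0 v=6: → [0,3); WM=-1
i=1 t=3 v=8: → [3,6); WM=2
i=2 t=4 v=2: → [3,7); WM=3
i=3 t=4 v=4: → [3,7); WM=3
i=4 t=6 v=4: → [3,9); WM=5
i=5 t=8 v=8: → [3,11); WM=7
i=6 t=10 v=7: → [3,13); WM=9
i=7 t=10 v=8: → [3,13); WM=9
i=8 t=4 v=6: DROP (t<9-1); WM=9
i=9 t=13 v=5: → [13,16); WM=12
i=10 t=14 v=3: → [13,17); WM=13
i=11 t=6 v=6: DROP (t<13-1); WM=13
i=12 t=14 v=6: → [13,17); WM=13
i=13 t=15 v=3: → [13,18); WM=14
i=14 t=15 v=8: → [13,18); WM=14
i=15 t=16 v=1: → [13,19); WM=15
i=16 t=17 v=7: → [13,20); WM=16
i=17 t=18 v=4: → [13,21); WM=17
i=18 t=22 v=9: → [22,25); WM=21
i=19 t=23 v=6: → [22,26); WM=22
i=20 t=23 v=8: → [22,26); WM=22
i=21 t=24 v=7: → [22,27); WM=23
i=22 t=25 v=2: → [22,28); WM=24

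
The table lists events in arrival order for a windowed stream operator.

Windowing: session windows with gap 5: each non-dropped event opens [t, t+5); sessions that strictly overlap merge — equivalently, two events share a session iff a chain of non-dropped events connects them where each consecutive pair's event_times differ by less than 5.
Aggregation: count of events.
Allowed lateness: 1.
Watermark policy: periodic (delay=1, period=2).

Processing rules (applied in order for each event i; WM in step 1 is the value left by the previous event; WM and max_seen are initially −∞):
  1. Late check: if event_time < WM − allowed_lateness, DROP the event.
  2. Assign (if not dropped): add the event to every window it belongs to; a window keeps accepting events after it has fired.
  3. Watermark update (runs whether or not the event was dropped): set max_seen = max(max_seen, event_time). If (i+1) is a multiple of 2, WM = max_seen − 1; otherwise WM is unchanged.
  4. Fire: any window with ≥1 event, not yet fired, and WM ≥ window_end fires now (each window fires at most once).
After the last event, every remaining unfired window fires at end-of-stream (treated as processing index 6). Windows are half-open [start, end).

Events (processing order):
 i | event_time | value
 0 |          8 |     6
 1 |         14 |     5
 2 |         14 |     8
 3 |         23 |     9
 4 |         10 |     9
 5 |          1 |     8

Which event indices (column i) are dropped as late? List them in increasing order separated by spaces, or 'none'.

4 5

i=0 t=8 v=6: → [8,13); WM=−∞
i=1 t=14 v=5: → [14,19); WM=13
i=2 t=14 v=8: → [14,19); WM=13
i=3 t=23 v=9: → [23,28); WM=22
i=4 t=10 v=9: DROP (t<22-1); WM=22
i=5 t=1 v=8: DROP (t<22-1); WM=22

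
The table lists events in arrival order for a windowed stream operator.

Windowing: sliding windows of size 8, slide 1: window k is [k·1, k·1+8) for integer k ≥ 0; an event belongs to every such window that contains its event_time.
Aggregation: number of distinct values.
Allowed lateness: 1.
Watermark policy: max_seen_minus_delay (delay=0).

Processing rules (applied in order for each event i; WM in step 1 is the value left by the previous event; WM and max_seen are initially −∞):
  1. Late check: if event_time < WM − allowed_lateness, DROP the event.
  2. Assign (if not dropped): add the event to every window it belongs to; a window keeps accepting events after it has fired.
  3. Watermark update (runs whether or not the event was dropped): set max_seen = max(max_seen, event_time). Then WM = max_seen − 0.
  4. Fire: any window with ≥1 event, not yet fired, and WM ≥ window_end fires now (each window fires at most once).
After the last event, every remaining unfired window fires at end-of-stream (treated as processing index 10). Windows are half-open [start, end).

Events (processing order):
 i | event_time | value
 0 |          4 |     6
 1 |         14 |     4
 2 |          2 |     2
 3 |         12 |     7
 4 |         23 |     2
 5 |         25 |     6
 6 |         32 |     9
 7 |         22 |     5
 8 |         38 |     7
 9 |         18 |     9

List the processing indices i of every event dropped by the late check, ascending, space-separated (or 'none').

i=0 t=4 v=6: → [4,12),[3,11),[2,10),[1,9),[0,8); WM=4
i=1 t=14 v=4: → [14,22),[13,21),[12,20),[11,19),[10,18),[9,17),[8,16),[7,15); WM=14; [0,8) fires=1 [1,9) fires=1 [2,10) fires=1 [3,11) fires=1 [4,12) fires=1
i=2 t=2 v=2: DROP (t<14-1); WM=14
i=3 t=12 v=7: DROP (t<14-1); WM=14
i=4 t=23 v=2: → [23,31),[22,30),[21,29),[20,28),[19,27),[18,26),[17,25),[16,24); WM=23; [7,15) fires=1 [8,16) fires=1 [9,17) fires=1 [10,18) fires=1 [11,19) fires=1 [12,20) fires=1 [13,21) fires=1 [14,22) fires=1
i=5 t=25 v=6: → [25,33),[24,32),[23,31),[22,30),[21,29),[20,28),[19,27),[18,26); WM=25; [16,24) fires=1 [17,25) fires=1
i=6 t=32 v=9: → [32,40),[31,39),[30,38),[29,37),[28,36),[27,35),[26,34),[25,33); WM=32; [18,26) fires=2 [19,27) fires=2 [20,28) fires=2 [21,29) fires=2 [22,30) fires=2 [23,31) fires=2 [24,32) fires=1
i=7 t=22 v=5: DROP (t<32-1); WM=32
i=8 t=38 v=7: → [38,46),[37,45),[36,44),[35,43),[34,42),[33,41),[32,40),[31,39); WM=38; [25,33) fires=2 [26,34) fires=1 [27,35) fires=1 [28,36) fires=1 [29,37) fires=1 [30,38) fires=1
i=9 t=18 v=9: DROP (t<38-1); WM=38

2 3 7 9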